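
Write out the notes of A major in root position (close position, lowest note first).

Spelling A major: A–C#–E. In root position the root is bass, giving A, C#, E from the bottom.

A, C#, E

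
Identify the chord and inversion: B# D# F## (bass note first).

B# minor, root position

Reducing to letter names: B#, D#, F##. These stack in thirds as B#–D#–F## — a B# minor triad.
With the root (B#) in the bass, the chord is in root position (figured bass 5/3).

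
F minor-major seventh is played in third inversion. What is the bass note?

In third inversion the seventh is lowest. For F minor-major seventh (F–Ab–C–E) that is E.

E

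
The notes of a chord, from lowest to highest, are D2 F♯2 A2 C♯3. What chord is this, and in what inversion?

D major seventh, root position

The distinct note names are D, F#, A, C#. Stacked in thirds they read D–F#–A–C#, which is a major seventh chord on D.
With the root (D) in the bass, the chord is in root position (figured bass 7).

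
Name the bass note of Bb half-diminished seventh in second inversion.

In second inversion the fifth is lowest. For Bb half-diminished seventh (Bb–Db–Fb–Ab) that is Fb.

Fb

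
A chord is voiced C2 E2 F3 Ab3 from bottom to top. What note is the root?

C, E, F, Ab are the tones of an F minor-major seventh chord (F–Ab–C–E), making F the root.

F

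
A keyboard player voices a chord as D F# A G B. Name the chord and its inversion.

G major ninth, second inversion

Reducing to letter names: D, F#, A, G, B. These stack in thirds as G–B–D–F#–A — a G major ninth chord.
D is the fifth of G major ninth; fifth in the bass means second inversion.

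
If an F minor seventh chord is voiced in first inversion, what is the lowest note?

In first inversion the third is lowest. For F minor seventh (F–Ab–C–Eb) that is Ab.

Ab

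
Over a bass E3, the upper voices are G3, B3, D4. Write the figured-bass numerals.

The notes E, G, B, D stack in thirds as E–G–B–D — an E minor seventh chord. The bass E is the root, so this is root position: figured 7.

7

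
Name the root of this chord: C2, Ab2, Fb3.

The distinct letter names are C, Ab, Fb. Arranged as a stack of thirds they read Fb–Ab–C, so Fb is the root (an Fb augmented triad).

Fb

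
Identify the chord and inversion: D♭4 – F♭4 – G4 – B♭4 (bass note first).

G diminished seventh, second inversion

Reducing to letter names: Db, Fb, G, Bb. These stack in thirds as G–Bb–Db–Fb — a G diminished seventh chord.
With the fifth (Db) in the bass, the chord is in second inversion (figured bass 4/3).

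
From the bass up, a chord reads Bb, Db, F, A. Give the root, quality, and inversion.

Bb minor-major seventh, root position

Reducing to letter names: Bb, Db, F, A. These stack in thirds as Bb–Db–F–A — a Bb minor-major seventh chord.
The lowest note is Bb, the root of the chord, so this is root position (figured bass 7).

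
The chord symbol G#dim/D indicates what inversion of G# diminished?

second inversion

G#dim/D means G# diminished with D in the bass. D is the fifth of G# diminished (G#–B–D), so this is second inversion.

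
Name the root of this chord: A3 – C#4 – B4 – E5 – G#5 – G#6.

The distinct letter names are A, C#, B, E, G#. Arranged as a stack of thirds they read A–C#–E–G#–B, so A is the root (an A major ninth chord).

A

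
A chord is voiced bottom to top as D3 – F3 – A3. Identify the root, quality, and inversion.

D minor, root position

Reducing to letter names: D, F, A. These stack in thirds as D–F–A — a D minor triad.
With the root (D) in the bass, the chord is in root position (figured bass 5/3).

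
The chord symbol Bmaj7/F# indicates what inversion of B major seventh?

Bmaj7/F# means B major seventh with F# in the bass. F# is the fifth of B major seventh (B–D#–F#–A#), so this is second inversion.

second inversion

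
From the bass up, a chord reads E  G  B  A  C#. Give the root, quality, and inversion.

Reducing to letter names: E, G, B, A, C#. These stack in thirds as A–C#–E–G–B — an A dominant ninth chord.
With the fifth (E) in the bass, the chord is in second inversion.

A dominant ninth, second inversion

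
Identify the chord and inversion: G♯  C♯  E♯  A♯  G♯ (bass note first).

The distinct note names are G#, C#, E#, A#. Stacked in thirds they read A#–C#–E#–G#, which is a minor seventh chord on A#.
The lowest note is G#, the seventh of the chord, so this is third inversion (figured bass 4/2).

A# minor seventh, third inversion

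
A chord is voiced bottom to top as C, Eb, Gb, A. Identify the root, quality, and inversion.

A diminished seventh, first inversion

The distinct note names are C, Eb, Gb, A. Stacked in thirds they read A–C–Eb–Gb, which is a diminished seventh chord on A.
C is the third of A diminished seventh; third in the bass means first inversion (figured bass 6/5).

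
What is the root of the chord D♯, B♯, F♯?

Reordering D#, B#, F# into stacked thirds gives B#–D#–F#; the bottom of that stack, B#, is the root.

B#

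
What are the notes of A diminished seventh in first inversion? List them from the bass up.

C, Eb, Gb, A

The chord tones are A–C–Eb–Gb. With the third (C) lowest for first inversion: C, Eb, Gb, A.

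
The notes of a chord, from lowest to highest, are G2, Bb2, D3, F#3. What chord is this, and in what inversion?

The distinct note names are G, Bb, D, F#. Stacked in thirds they read G–Bb–D–F#, which is a minor-major seventh chord on G.
With the root (G) in the bass, the chord is in root position (figured bass 7).

G minor-major seventh, root position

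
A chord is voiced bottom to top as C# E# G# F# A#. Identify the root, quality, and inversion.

F# major ninth, second inversion

The pitch classes C#, E#, G#, F#, A# arrange in thirds as F#–A#–C#–E#–G#: an F# major ninth chord.
The lowest note is C#, the fifth of the chord, so this is second inversion.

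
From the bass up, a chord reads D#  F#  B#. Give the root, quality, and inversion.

The distinct note names are D#, F#, B#. Stacked in thirds they read B#–D#–F#, which is a diminished triad on B#.
The lowest note is D#, the third of the chord, so this is first inversion (figured bass 6).

B# diminished, first inversion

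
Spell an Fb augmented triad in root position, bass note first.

Fb augmented is Fb–Ab–C. Root position puts the root (Fb) in the bass, with the remaining tones above: Fb, Ab, C.

Fb, Ab, C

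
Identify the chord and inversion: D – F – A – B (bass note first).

Reducing to letter names: D, F, A, B. These stack in thirds as B–D–F–A — a B half-diminished seventh chord.
D is the third of B half-diminished seventh; third in the bass means first inversion (figured bass 6/5).

B half-diminished seventh, first inversion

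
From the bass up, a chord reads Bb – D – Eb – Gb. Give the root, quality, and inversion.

The pitch classes Bb, D, Eb, Gb arrange in thirds as Eb–Gb–Bb–D: an Eb minor-major seventh chord.
Bb is the fifth of Eb minor-major seventh; fifth in the bass means second inversion (figured bass 4/3).

Eb minor-major seventh, second inversion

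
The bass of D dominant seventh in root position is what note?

D

In root position the root is lowest. For D dominant seventh (D–F#–A–C) that is D.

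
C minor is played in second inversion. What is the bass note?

The fifth of C minor (C–Eb–G) is G; that is the bass in second inversion.

G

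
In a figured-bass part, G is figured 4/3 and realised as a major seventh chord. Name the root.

C

The figures 4/3 mean the fifth of the chord is in the bass. If G is the fifth of a major seventh chord, the root is C (chord tones C–E–G–B).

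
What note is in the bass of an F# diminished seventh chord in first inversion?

The third of F# diminished seventh (F#–A–C–Eb) is A; that is the bass in first inversion.

A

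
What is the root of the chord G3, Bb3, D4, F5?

G

The distinct letter names are G, Bb, D, F. Arranged as a stack of thirds they read G–Bb–D–F, so G is the root (a G minor seventh chord).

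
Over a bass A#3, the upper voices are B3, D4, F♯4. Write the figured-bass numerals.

The notes A#, B, D, F# stack in thirds as B–D–F#–A# — a B minor-major seventh chord. The bass A# is the seventh, so this is third inversion: figured 4/2.

4/2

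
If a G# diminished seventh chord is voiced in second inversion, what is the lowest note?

G# diminished seventh is G#–B–D–F. Second inversion places the fifth in the bass: D.

D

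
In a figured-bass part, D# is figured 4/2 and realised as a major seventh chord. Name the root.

E

The figures 4/2 mean the seventh of the chord is in the bass. If D# is the seventh of a major seventh chord, the root is E (chord tones E–G#–B–D#).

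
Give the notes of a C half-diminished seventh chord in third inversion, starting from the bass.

C half-diminished seventh is C–Eb–Gb–Bb. Third inversion puts the seventh (Bb) in the bass, with the remaining tones above: Bb, C, Eb, Gb.

Bb, C, Eb, Gb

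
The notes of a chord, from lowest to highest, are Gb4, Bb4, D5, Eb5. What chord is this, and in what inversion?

Reducing to letter names: Gb, Bb, D, Eb. These stack in thirds as Eb–Gb–Bb–D — an Eb minor-major seventh chord.
The lowest note is Gb, the third of the chord, so this is first inversion (figured bass 6/5).

Eb minor-major seventh, first inversion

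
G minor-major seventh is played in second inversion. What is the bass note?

The fifth of G minor-major seventh (G–Bb–D–F#) is D; that is the bass in second inversion.

D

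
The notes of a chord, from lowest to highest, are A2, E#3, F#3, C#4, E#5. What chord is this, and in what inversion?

The pitch classes A, E#, F#, C# arrange in thirds as F#–A–C#–E#: an F# minor-major seventh chord.
The lowest note is A, the third of the chord, so this is first inversion (figured bass 6/5).

F# minor-major seventh, first inversion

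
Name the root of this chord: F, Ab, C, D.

D

Reordering F, Ab, C, D into stacked thirds gives D–F–Ab–C; the bottom of that stack, D, is the root.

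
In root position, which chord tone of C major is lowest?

C

In root position the root is lowest. For C major (C–E–G) that is C.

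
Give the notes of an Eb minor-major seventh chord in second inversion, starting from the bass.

Bb, D, Eb, Gb

Spelling Eb minor-major seventh: Eb–Gb–Bb–D. In second inversion the fifth is bass, giving Bb, D, Eb, Gb from the bottom.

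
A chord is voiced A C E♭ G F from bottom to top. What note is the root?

F

The distinct letter names are A, C, Eb, G, F. Arranged as a stack of thirds they read F–A–C–Eb–G, so F is the root (an F dominant ninth chord).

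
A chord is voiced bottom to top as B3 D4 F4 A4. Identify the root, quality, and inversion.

The distinct note names are B, D, F, A. Stacked in thirds they read B–D–F–A, which is a half-diminished seventh chord on B.
With the root (B) in the bass, the chord is in root position (figured bass 7).

B half-diminished seventh, root position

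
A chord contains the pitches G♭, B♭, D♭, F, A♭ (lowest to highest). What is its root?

Gb

Gb, Bb, Db, F, Ab are the tones of a Gb major ninth chord (Gb–Bb–Db–F–Ab), making Gb the root.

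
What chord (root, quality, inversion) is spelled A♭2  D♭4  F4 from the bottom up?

The pitch classes Ab, Db, F arrange in thirds as Db–F–Ab: a Db major triad.
With the fifth (Ab) in the bass, the chord is in second inversion (figured bass 6/4).

Db major, second inversion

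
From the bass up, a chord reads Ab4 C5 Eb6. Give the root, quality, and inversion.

Ab major, root position

Reducing to letter names: Ab, C, Eb. These stack in thirds as Ab–C–Eb — an Ab major triad.
With the root (Ab) in the bass, the chord is in root position (figured bass 5/3).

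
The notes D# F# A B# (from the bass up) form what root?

B#

D#, F#, A, B# are the tones of a B# diminished seventh chord (B#–D#–F#–A), making B# the root.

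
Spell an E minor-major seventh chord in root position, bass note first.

E, G, B, D#

The chord tones are E–G–B–D#. With the root (E) lowest for root position: E, G, B, D#.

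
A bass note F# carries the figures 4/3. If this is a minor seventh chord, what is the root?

The figures 4/3 mean the fifth of the chord is in the bass. If F# is the fifth of a minor seventh chord, the root is B (chord tones B–D–F#–A).

B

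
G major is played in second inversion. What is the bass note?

D

In second inversion the fifth is lowest. For G major (G–B–D) that is D.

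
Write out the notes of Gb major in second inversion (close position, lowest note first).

Db, Gb, Bb

Gb major is Gb–Bb–Db. Second inversion puts the fifth (Db) in the bass, with the remaining tones above: Db, Gb, Bb.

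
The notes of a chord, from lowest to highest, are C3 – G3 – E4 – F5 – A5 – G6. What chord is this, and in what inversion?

F major ninth, second inversion

The distinct note names are C, G, E, F, A. Stacked in thirds they read F–A–C–E–G, which is a major ninth chord on F.
C is the fifth of F major ninth; fifth in the bass means second inversion.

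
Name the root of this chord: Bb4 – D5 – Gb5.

Gb

Reordering Bb, D, Gb into stacked thirds gives Gb–Bb–D; the bottom of that stack, Gb, is the root.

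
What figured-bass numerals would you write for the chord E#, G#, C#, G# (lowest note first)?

The notes E#, G#, C# stack in thirds as C#–E#–G# — a C# major triad. The bass E# is the third, so this is first inversion: figured 6.

6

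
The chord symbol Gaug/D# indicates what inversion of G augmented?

Gaug/D# means G augmented with D# in the bass. D# is the fifth of G augmented (G–B–D#), so this is second inversion.

second inversion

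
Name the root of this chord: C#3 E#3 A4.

A

Reordering C#, E#, A into stacked thirds gives A–C#–E#; the bottom of that stack, A, is the root.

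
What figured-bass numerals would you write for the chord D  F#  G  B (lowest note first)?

The notes D, F#, G, B stack in thirds as G–B–D–F# — a G major seventh chord. The bass D is the fifth, so this is second inversion: figured 4/3.

4/3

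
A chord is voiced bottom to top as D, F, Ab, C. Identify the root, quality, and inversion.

The pitch classes D, F, Ab, C arrange in thirds as D–F–Ab–C: a D half-diminished seventh chord.
D is the root of D half-diminished seventh; root in the bass means root position (figured bass 7).

D half-diminished seventh, root position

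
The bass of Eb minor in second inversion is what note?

Bb

Eb minor is Eb–Gb–Bb. Second inversion places the fifth in the bass: Bb.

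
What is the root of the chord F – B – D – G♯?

F, B, D, G# are the tones of a G# diminished seventh chord (G#–B–D–F), making G# the root.

G#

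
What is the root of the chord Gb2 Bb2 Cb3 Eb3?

Cb

Gb, Bb, Cb, Eb are the tones of a Cb major seventh chord (Cb–Eb–Gb–Bb), making Cb the root.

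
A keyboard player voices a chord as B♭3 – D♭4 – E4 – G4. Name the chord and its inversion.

The distinct note names are Bb, Db, E, G. Stacked in thirds they read E–G–Bb–Db, which is a diminished seventh chord on E.
Bb is the fifth of E diminished seventh; fifth in the bass means second inversion (figured bass 4/3).

E diminished seventh, second inversion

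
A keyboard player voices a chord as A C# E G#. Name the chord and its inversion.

A major seventh, root position

The distinct note names are A, C#, E, G#. Stacked in thirds they read A–C#–E–G#, which is a major seventh chord on A.
With the root (A) in the bass, the chord is in root position (figured bass 7).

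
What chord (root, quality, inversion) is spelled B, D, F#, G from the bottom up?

The distinct note names are B, D, F#, G. Stacked in thirds they read G–B–D–F#, which is a major seventh chord on G.
With the third (B) in the bass, the chord is in first inversion (figured bass 6/5).

G major seventh, first inversion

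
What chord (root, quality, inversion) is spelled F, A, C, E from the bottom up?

F major seventh, root position

The distinct note names are F, A, C, E. Stacked in thirds they read F–A–C–E, which is a major seventh chord on F.
F is the root of F major seventh; root in the bass means root position (figured bass 7).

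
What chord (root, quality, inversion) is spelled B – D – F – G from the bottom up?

G dominant seventh, first inversion

The distinct note names are B, D, F, G. Stacked in thirds they read G–B–D–F, which is a dominant seventh chord on G.
With the third (B) in the bass, the chord is in first inversion (figured bass 6/5).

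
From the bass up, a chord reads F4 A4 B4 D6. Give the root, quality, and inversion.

B half-diminished seventh, second inversion

The distinct note names are F, A, B, D. Stacked in thirds they read B–D–F–A, which is a half-diminished seventh chord on B.
F is the fifth of B half-diminished seventh; fifth in the bass means second inversion (figured bass 4/3).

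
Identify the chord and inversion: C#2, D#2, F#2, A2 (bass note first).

Reducing to letter names: C#, D#, F#, A. These stack in thirds as D#–F#–A–C# — a D# half-diminished seventh chord.
The lowest note is C#, the seventh of the chord, so this is third inversion (figured bass 4/2).

D# half-diminished seventh, third inversion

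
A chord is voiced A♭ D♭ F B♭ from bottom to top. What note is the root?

Ab, Db, F, Bb are the tones of a Bb minor seventh chord (Bb–Db–F–Ab), making Bb the root.

Bb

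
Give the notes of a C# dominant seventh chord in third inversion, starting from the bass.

B, C#, E#, G#

The chord tones are C#–E#–G#–B. With the seventh (B) lowest for third inversion: B, C#, E#, G#.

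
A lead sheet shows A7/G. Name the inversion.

A7/G means A dominant seventh with G in the bass. G is the seventh of A dominant seventh (A–C#–E–G), so this is third inversion.

third inversion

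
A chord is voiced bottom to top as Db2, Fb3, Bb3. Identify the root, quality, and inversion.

The distinct note names are Db, Fb, Bb. Stacked in thirds they read Bb–Db–Fb, which is a diminished triad on Bb.
Db is the third of Bb diminished; third in the bass means first inversion (figured bass 6).

Bb diminished, first inversion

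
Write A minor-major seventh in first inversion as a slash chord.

First inversion of A minor-major seventh has the third (C) in the bass. As a slash chord: Am(maj7)/C.

Am(maj7)/C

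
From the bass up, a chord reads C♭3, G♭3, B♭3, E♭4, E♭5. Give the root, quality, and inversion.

Reducing to letter names: Cb, Gb, Bb, Eb. These stack in thirds as Cb–Eb–Gb–Bb — a Cb major seventh chord.
With the root (Cb) in the bass, the chord is in root position (figured bass 7).

Cb major seventh, root position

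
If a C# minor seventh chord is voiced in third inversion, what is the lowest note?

B

The seventh of C# minor seventh (C#–E–G#–B) is B; that is the bass in third inversion.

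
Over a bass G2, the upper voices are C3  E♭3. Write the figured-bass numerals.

6/4

The notes G, C, Eb stack in thirds as C–Eb–G — a C minor triad. The bass G is the fifth, so this is second inversion: figured 6/4.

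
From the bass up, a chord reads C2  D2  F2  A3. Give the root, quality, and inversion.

D minor seventh, third inversion

Reducing to letter names: C, D, F, A. These stack in thirds as D–F–A–C — a D minor seventh chord.
The lowest note is C, the seventh of the chord, so this is third inversion (figured bass 4/2).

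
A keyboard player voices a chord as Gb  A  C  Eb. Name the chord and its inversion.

The distinct note names are Gb, A, C, Eb. Stacked in thirds they read A–C–Eb–Gb, which is a diminished seventh chord on A.
The lowest note is Gb, the seventh of the chord, so this is third inversion (figured bass 4/2).

A diminished seventh, third inversion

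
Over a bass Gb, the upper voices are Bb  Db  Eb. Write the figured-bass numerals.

The notes Gb, Bb, Db, Eb stack in thirds as Eb–Gb–Bb–Db — an Eb minor seventh chord. The bass Gb is the third, so this is first inversion: figured 6/5.

6/5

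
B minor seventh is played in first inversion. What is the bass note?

B minor seventh is B–D–F#–A. First inversion places the third in the bass: D.

D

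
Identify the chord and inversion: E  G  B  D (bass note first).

E minor seventh, root position

The distinct note names are E, G, B, D. Stacked in thirds they read E–G–B–D, which is a minor seventh chord on E.
With the root (E) in the bass, the chord is in root position (figured bass 7).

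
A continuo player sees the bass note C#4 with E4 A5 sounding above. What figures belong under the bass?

6

The notes C#, E, A stack in thirds as A–C#–E — an A major triad. The bass C# is the third, so this is first inversion: figured 6.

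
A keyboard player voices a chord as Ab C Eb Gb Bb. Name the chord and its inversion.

Ab dominant ninth, root position

The distinct note names are Ab, C, Eb, Gb, Bb. Stacked in thirds they read Ab–C–Eb–Gb–Bb, which is a dominant ninth chord on Ab.
The lowest note is Ab, the root of the chord, so this is root position.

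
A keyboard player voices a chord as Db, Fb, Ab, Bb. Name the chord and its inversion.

Bb half-diminished seventh, first inversion

Reducing to letter names: Db, Fb, Ab, Bb. These stack in thirds as Bb–Db–Fb–Ab — a Bb half-diminished seventh chord.
With the third (Db) in the bass, the chord is in first inversion (figured bass 6/5).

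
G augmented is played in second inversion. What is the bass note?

The fifth of G augmented (G–B–D#) is D#; that is the bass in second inversion.

D#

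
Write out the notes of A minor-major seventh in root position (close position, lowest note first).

The chord tones are A–C–E–G#. With the root (A) lowest for root position: A, C, E, G#.

A, C, E, G#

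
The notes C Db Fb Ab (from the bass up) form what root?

Db

C, Db, Fb, Ab are the tones of a Db minor-major seventh chord (Db–Fb–Ab–C), making Db the root.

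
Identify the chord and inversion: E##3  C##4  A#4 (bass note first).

A# augmented, second inversion

Reducing to letter names: E##, C##, A#. These stack in thirds as A#–C##–E## — an A# augmented triad.
The lowest note is E##, the fifth of the chord, so this is second inversion (figured bass 6/4).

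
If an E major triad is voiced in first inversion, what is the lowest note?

G#

The third of E major (E–G#–B) is G#; that is the bass in first inversion.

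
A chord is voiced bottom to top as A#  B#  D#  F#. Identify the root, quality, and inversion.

The pitch classes A#, B#, D#, F# arrange in thirds as B#–D#–F#–A#: a B# half-diminished seventh chord.
With the seventh (A#) in the bass, the chord is in third inversion (figured bass 4/2).

B# half-diminished seventh, third inversion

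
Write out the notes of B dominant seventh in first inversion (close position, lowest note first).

D#, F#, A, B

B dominant seventh is B–D#–F#–A. First inversion puts the third (D#) in the bass, with the remaining tones above: D#, F#, A, B.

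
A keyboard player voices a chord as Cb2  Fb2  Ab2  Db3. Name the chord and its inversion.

Db minor seventh, third inversion

Reducing to letter names: Cb, Fb, Ab, Db. These stack in thirds as Db–Fb–Ab–Cb — a Db minor seventh chord.
Cb is the seventh of Db minor seventh; seventh in the bass means third inversion (figured bass 4/2).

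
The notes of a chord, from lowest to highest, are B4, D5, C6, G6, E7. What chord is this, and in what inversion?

The pitch classes B, D, C, G, E arrange in thirds as C–E–G–B–D: a C major ninth chord.
The lowest note is B, the seventh of the chord, so this is third inversion.

C major ninth, third inversion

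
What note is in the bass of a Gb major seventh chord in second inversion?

Gb major seventh is Gb–Bb–Db–F. Second inversion places the fifth in the bass: Db.

Db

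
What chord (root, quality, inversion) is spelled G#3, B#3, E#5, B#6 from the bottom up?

The distinct note names are G#, B#, E#. Stacked in thirds they read E#–G#–B#, which is a minor triad on E#.
With the third (G#) in the bass, the chord is in first inversion (figured bass 6).

E# minor, first inversion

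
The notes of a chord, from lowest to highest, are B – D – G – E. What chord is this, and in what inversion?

Reducing to letter names: B, D, G, E. These stack in thirds as E–G–B–D — an E minor seventh chord.
B is the fifth of E minor seventh; fifth in the bass means second inversion (figured bass 4/3).

E minor seventh, second inversion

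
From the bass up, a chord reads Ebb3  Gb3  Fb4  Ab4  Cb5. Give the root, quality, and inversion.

The distinct note names are Ebb, Gb, Fb, Ab, Cb. Stacked in thirds they read Fb–Ab–Cb–Ebb–Gb, which is a dominant ninth chord on Fb.
With the seventh (Ebb) in the bass, the chord is in third inversion.

Fb dominant ninth, third inversion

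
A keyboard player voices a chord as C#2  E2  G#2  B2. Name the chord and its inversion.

Reducing to letter names: C#, E, G#, B. These stack in thirds as C#–E–G#–B — a C# minor seventh chord.
C# is the root of C# minor seventh; root in the bass means root position (figured bass 7).

C# minor seventh, root position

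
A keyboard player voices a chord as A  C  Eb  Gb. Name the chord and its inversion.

A diminished seventh, root position

Reducing to letter names: A, C, Eb, Gb. These stack in thirds as A–C–Eb–Gb — an A diminished seventh chord.
A is the root of A diminished seventh; root in the bass means root position (figured bass 7).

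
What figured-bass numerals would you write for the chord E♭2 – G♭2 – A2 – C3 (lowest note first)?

4/3

The notes Eb, Gb, A, C stack in thirds as A–C–Eb–Gb — an A diminished seventh chord. The bass Eb is the fifth, so this is second inversion: figured 4/3.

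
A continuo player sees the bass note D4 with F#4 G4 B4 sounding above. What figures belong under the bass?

4/3

The notes D, F#, G, B stack in thirds as G–B–D–F# — a G major seventh chord. The bass D is the fifth, so this is second inversion: figured 4/3.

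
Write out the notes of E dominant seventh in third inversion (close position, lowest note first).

D, E, G#, B

E dominant seventh is E–G#–B–D. Third inversion puts the seventh (D) in the bass, with the remaining tones above: D, E, G#, B.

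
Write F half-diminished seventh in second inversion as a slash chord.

Second inversion of F half-diminished seventh has the fifth (Cb) in the bass. As a slash chord: Fø7/Cb.

Fø7/Cb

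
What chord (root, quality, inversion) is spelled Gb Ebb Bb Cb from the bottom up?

Cb minor-major seventh, second inversion

The pitch classes Gb, Ebb, Bb, Cb arrange in thirds as Cb–Ebb–Gb–Bb: a Cb minor-major seventh chord.
Gb is the fifth of Cb minor-major seventh; fifth in the bass means second inversion (figured bass 4/3).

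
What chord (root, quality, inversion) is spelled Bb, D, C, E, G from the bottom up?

C dominant ninth, third inversion

The pitch classes Bb, D, C, E, G arrange in thirds as C–E–G–Bb–D: a C dominant ninth chord.
Bb is the seventh of C dominant ninth; seventh in the bass means third inversion.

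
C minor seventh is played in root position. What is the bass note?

C minor seventh is C–Eb–G–Bb. Root position places the root in the bass: C.

C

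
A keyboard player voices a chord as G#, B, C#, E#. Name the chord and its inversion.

The pitch classes G#, B, C#, E# arrange in thirds as C#–E#–G#–B: a C# dominant seventh chord.
G# is the fifth of C# dominant seventh; fifth in the bass means second inversion (figured bass 4/3).

C# dominant seventh, second inversion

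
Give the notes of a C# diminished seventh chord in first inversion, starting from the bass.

The chord tones are C#–E–G–Bb. With the third (E) lowest for first inversion: E, G, Bb, C#.

E, G, Bb, C#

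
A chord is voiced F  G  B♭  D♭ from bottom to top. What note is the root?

Reordering F, G, Bb, Db into stacked thirds gives G–Bb–Db–F; the bottom of that stack, G, is the root.

G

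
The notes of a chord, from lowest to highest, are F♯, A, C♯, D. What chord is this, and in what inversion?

The pitch classes F#, A, C#, D arrange in thirds as D–F#–A–C#: a D major seventh chord.
F# is the third of D major seventh; third in the bass means first inversion (figured bass 6/5).

D major seventh, first inversion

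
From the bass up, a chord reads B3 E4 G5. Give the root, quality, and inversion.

E minor, second inversion

Reducing to letter names: B, E, G. These stack in thirds as E–G–B — an E minor triad.
The lowest note is B, the fifth of the chord, so this is second inversion (figured bass 6/4).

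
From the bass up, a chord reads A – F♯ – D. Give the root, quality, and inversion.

D major, second inversion

The distinct note names are A, F#, D. Stacked in thirds they read D–F#–A, which is a major triad on D.
With the fifth (A) in the bass, the chord is in second inversion (figured bass 6/4).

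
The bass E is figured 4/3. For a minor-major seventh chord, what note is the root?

The figures 4/3 mean the fifth of the chord is in the bass. If E is the fifth of a minor-major seventh chord, the root is A (chord tones A–C–E–G#).

A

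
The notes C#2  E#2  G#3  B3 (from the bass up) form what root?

C#

C#, E#, G#, B are the tones of a C# dominant seventh chord (C#–E#–G#–B), making C# the root.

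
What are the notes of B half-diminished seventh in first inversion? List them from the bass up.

B half-diminished seventh is B–D–F–A. First inversion puts the third (D) in the bass, with the remaining tones above: D, F, A, B.

D, F, A, B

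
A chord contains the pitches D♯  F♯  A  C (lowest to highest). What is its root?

D#

Reordering D#, F#, A, C into stacked thirds gives D#–F#–A–C; the bottom of that stack, D#, is the root.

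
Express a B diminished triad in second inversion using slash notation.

Bdim/F

Second inversion of B diminished has the fifth (F) in the bass. As a slash chord: Bdim/F.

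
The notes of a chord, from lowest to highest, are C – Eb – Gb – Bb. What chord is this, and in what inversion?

The distinct note names are C, Eb, Gb, Bb. Stacked in thirds they read C–Eb–Gb–Bb, which is a half-diminished seventh chord on C.
The lowest note is C, the root of the chord, so this is root position (figured bass 7).

C half-diminished seventh, root position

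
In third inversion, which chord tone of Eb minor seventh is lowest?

Db

The seventh of Eb minor seventh (Eb–Gb–Bb–Db) is Db; that is the bass in third inversion.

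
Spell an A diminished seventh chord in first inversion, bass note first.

The chord tones are A–C–Eb–Gb. With the third (C) lowest for first inversion: C, Eb, Gb, A.

C, Eb, Gb, A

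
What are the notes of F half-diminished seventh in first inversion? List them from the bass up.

F half-diminished seventh is F–Ab–Cb–Eb. First inversion puts the third (Ab) in the bass, with the remaining tones above: Ab, Cb, Eb, F.

Ab, Cb, Eb, F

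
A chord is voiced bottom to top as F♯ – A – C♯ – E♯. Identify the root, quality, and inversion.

Reducing to letter names: F#, A, C#, E#. These stack in thirds as F#–A–C#–E# — an F# minor-major seventh chord.
The lowest note is F#, the root of the chord, so this is root position (figured bass 7).

F# minor-major seventh, root position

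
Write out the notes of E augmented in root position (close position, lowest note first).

E augmented is E–G#–B#. Root position puts the root (E) in the bass, with the remaining tones above: E, G#, B#.

E, G#, B#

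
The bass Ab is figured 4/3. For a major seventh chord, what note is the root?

Db

The figures 4/3 mean the fifth of the chord is in the bass. If Ab is the fifth of a major seventh chord, the root is Db (chord tones Db–F–Ab–C).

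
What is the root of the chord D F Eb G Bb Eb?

Eb

D, F, Eb, G, Bb are the tones of an Eb major ninth chord (Eb–G–Bb–D–F), making Eb the root.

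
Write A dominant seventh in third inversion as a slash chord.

A7/G

Third inversion of A dominant seventh has the seventh (G) in the bass. As a slash chord: A7/G.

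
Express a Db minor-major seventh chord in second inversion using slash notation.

Dbm(maj7)/Ab

Second inversion of Db minor-major seventh has the fifth (Ab) in the bass. As a slash chord: Dbm(maj7)/Ab.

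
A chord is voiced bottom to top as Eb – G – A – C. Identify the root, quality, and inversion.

Reducing to letter names: Eb, G, A, C. These stack in thirds as A–C–Eb–G — an A half-diminished seventh chord.
The lowest note is Eb, the fifth of the chord, so this is second inversion (figured bass 4/3).

A half-diminished seventh, second inversion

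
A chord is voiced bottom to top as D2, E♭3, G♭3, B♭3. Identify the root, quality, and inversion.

Eb minor-major seventh, third inversion

Reducing to letter names: D, Eb, Gb, Bb. These stack in thirds as Eb–Gb–Bb–D — an Eb minor-major seventh chord.
D is the seventh of Eb minor-major seventh; seventh in the bass means third inversion (figured bass 4/2).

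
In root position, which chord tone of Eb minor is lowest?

Eb

Eb minor is Eb–Gb–Bb. Root position places the root in the bass: Eb.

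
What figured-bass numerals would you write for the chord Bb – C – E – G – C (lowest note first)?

The notes Bb, C, E, G stack in thirds as C–E–G–Bb — a C dominant seventh chord. The bass Bb is the seventh, so this is third inversion: figured 4/2.

4/2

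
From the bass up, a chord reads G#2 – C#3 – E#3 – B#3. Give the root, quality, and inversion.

C# major seventh, second inversion

The pitch classes G#, C#, E#, B# arrange in thirds as C#–E#–G#–B#: a C# major seventh chord.
G# is the fifth of C# major seventh; fifth in the bass means second inversion (figured bass 4/3).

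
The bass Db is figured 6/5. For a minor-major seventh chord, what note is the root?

The figures 6/5 mean the third of the chord is in the bass. If Db is the third of a minor-major seventh chord, the root is Bb (chord tones Bb–Db–F–A).

Bb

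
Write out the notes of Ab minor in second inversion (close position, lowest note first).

The chord tones are Ab–Cb–Eb. With the fifth (Eb) lowest for second inversion: Eb, Ab, Cb.

Eb, Ab, Cb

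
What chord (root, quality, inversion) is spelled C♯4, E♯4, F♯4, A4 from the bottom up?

F# minor-major seventh, second inversion

The distinct note names are C#, E#, F#, A. Stacked in thirds they read F#–A–C#–E#, which is a minor-major seventh chord on F#.
The lowest note is C#, the fifth of the chord, so this is second inversion (figured bass 4/3).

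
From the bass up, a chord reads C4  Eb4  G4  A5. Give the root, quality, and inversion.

Reducing to letter names: C, Eb, G, A. These stack in thirds as A–C–Eb–G — an A half-diminished seventh chord.
The lowest note is C, the third of the chord, so this is first inversion (figured bass 6/5).

A half-diminished seventh, first inversion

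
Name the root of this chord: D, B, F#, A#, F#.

The distinct letter names are D, B, F#, A#. Arranged as a stack of thirds they read B–D–F#–A#, so B is the root (a B minor-major seventh chord).

B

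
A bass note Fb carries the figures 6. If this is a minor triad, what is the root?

Db

The figures 6 mean the third of the chord is in the bass. If Fb is the third of a minor triad, the root is Db (chord tones Db–Fb–Ab).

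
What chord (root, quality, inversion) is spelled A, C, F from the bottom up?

The pitch classes A, C, F arrange in thirds as F–A–C: an F major triad.
With the third (A) in the bass, the chord is in first inversion (figured bass 6).

F major, first inversion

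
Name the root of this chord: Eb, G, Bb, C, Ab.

Reordering Eb, G, Bb, C, Ab into stacked thirds gives Ab–C–Eb–G–Bb; the bottom of that stack, Ab, is the root.

Ab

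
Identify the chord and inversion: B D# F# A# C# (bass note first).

The distinct note names are B, D#, F#, A#, C#. Stacked in thirds they read B–D#–F#–A#–C#, which is a major ninth chord on B.
The lowest note is B, the root of the chord, so this is root position.

B major ninth, root position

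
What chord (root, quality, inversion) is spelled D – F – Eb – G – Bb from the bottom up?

Eb major ninth, third inversion

The distinct note names are D, F, Eb, G, Bb. Stacked in thirds they read Eb–G–Bb–D–F, which is a major ninth chord on Eb.
D is the seventh of Eb major ninth; seventh in the bass means third inversion.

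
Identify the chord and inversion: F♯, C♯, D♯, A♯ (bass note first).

The pitch classes F#, C#, D#, A# arrange in thirds as D#–F#–A#–C#: a D# minor seventh chord.
F# is the third of D# minor seventh; third in the bass means first inversion (figured bass 6/5).

D# minor seventh, first inversion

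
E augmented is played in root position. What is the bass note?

E augmented is E–G#–B#. Root position places the root in the bass: E.

E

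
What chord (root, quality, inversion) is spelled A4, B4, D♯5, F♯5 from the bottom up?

The pitch classes A, B, D#, F# arrange in thirds as B–D#–F#–A: a B dominant seventh chord.
The lowest note is A, the seventh of the chord, so this is third inversion (figured bass 4/2).

B dominant seventh, third inversion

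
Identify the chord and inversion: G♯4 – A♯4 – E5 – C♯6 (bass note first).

The distinct note names are G#, A#, E, C#. Stacked in thirds they read A#–C#–E–G#, which is a half-diminished seventh chord on A#.
G# is the seventh of A# half-diminished seventh; seventh in the bass means third inversion (figured bass 4/2).

A# half-diminished seventh, third inversion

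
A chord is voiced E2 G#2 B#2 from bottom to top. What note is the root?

E

The distinct letter names are E, G#, B#. Arranged as a stack of thirds they read E–G#–B#, so E is the root (an E augmented triad).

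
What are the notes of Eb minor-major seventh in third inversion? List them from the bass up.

Eb minor-major seventh is Eb–Gb–Bb–D. Third inversion puts the seventh (D) in the bass, with the remaining tones above: D, Eb, Gb, Bb.

D, Eb, Gb, Bb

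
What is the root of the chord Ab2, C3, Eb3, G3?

The distinct letter names are Ab, C, Eb, G. Arranged as a stack of thirds they read Ab–C–Eb–G, so Ab is the root (an Ab major seventh chord).

Ab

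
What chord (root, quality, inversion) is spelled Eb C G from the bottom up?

The distinct note names are Eb, C, G. Stacked in thirds they read C–Eb–G, which is a minor triad on C.
The lowest note is Eb, the third of the chord, so this is first inversion (figured bass 6).

C minor, first inversion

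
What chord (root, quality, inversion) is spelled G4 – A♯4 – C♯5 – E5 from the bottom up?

A# diminished seventh, third inversion

The pitch classes G, A#, C#, E arrange in thirds as A#–C#–E–G: an A# diminished seventh chord.
G is the seventh of A# diminished seventh; seventh in the bass means third inversion (figured bass 4/2).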